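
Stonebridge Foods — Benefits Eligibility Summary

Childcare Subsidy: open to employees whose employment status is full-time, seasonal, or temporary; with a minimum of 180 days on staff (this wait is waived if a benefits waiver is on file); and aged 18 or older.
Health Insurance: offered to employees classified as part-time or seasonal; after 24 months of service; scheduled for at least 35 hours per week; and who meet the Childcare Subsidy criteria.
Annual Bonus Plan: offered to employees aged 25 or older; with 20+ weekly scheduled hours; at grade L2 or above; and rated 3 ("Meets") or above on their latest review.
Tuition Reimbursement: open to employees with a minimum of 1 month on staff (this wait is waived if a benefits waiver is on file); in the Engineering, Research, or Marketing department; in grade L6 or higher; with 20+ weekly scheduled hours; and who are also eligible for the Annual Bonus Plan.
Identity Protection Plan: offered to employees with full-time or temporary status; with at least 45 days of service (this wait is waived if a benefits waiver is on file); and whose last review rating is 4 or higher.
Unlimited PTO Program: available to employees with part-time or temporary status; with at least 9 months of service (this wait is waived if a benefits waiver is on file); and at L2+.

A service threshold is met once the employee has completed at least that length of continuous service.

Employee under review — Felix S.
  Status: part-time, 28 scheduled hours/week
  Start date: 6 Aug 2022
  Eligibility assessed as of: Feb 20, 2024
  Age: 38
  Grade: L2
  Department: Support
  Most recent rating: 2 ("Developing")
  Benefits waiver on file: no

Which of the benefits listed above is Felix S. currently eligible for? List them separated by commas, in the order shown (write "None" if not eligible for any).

Service from 6 Aug 2022 to Feb 20, 2024: 563 days.
Childcare Subsidy — status part-time ✗ (requires full-time, seasonal, or temporary) → not eligible.
Health Insurance — status part-time ✓; service 563 days < 24 months (≈720 days) ✗ → not eligible.
Annual Bonus Plan — age 38 ≥ 25 ✓; 28 hrs/wk ≥ 20 ✓; grade L2 ≥ L2 ✓; rating 2 < 3 ✗ → not eligible.
Tuition Reimbursement — no waiver, service 563 days ≥ 1 month (≈30 days) ✓; dept Support ✗ → not eligible.
Identity Protection Plan — status part-time ✗ (requires full-time or temporary) → not eligible.
Unlimited PTO Program — status part-time ✓; no waiver, service 563 days ≥ 9 months (≈270 days) ✓; grade L2 ≥ L2 ✓ → eligible.

Unlimited PTO Program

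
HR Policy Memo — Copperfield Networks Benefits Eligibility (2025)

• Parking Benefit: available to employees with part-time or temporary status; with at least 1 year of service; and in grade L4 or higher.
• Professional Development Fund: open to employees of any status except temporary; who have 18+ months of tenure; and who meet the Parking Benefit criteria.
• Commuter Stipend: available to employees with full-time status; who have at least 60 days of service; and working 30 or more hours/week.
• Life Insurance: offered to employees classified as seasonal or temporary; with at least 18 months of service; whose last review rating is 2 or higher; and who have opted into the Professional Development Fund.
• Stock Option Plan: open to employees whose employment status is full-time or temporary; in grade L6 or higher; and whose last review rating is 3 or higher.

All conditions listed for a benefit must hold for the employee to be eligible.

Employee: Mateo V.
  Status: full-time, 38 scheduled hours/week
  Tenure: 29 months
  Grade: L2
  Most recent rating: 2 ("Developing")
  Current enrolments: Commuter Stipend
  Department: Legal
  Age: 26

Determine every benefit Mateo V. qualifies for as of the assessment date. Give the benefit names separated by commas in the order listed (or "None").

Commuter Stipend

Parking Benefit — status full-time ✗ (requires part-time or temporary) → not eligible.
Professional Development Fund — status full-time ✓ (not excluded); service 29 months ≥ 18 months ✓; not eligible for Parking Benefit ✗ → not eligible.
Commuter Stipend — status full-time ✓; service 29 months ≥ 60 days ✓; 38 hrs/wk ≥ 30 ✓ → eligible.
Life Insurance — status full-time ✗ (requires seasonal or temporary) → not eligible.
Stock Option Plan — status full-time ✓; grade L2 < L6 ✗ → not eligible.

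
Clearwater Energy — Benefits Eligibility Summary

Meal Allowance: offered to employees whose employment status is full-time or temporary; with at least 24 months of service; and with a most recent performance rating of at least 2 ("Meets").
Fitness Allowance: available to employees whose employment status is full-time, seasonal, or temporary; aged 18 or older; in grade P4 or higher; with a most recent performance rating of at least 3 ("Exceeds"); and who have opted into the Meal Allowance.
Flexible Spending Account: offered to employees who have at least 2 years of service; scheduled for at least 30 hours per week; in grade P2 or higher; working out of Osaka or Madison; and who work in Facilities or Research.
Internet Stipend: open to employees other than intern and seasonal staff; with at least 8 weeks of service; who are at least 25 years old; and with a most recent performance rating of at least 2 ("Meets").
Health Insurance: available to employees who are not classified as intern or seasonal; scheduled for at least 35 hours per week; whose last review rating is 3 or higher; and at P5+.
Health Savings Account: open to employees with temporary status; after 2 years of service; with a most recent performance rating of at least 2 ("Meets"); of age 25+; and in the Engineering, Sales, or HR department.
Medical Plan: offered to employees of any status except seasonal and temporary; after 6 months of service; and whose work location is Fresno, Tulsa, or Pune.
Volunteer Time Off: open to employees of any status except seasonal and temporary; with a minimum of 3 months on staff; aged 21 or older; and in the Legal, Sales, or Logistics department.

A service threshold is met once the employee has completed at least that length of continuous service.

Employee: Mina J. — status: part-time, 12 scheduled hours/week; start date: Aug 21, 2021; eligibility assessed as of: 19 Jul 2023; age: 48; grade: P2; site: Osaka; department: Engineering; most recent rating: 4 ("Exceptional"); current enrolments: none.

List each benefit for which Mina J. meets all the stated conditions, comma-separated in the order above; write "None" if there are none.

Internet Stipend

Service from Aug 21, 2021 to 19 Jul 2023: 697 days.
Meal Allowance — status part-time ✗ (requires full-time or temporary) → not eligible.
Fitness Allowance — status part-time ✗ (requires full-time, seasonal, or temporary) → not eligible.
Flexible Spending Account — service 697 days < 2 years (≈730 days) ✗ → not eligible.
Internet Stipend — status part-time ✓ (not excluded); service 697 days ≥ 8 weeks (≈56 days) ✓; age 48 ≥ 25 ✓; rating 4 ≥ 2 ✓ → eligible.
Health Insurance — status part-time ✓ (not excluded); 12 hrs/wk < 35 ✗ → not eligible.
Health Savings Account — status part-time ✗ (requires temporary) → not eligible.
Medical Plan — status part-time ✓ (not excluded); service 697 days ≥ 6 months (≈180 days) ✓; site Osaka ✗ (not Fresno, Tulsa, or Pune) → not eligible.
Volunteer Time Off — status part-time ✓ (not excluded); service 697 days ≥ 3 months (≈90 days) ✓; age 48 ≥ 21 ✓; dept Engineering ✗ → not eligible.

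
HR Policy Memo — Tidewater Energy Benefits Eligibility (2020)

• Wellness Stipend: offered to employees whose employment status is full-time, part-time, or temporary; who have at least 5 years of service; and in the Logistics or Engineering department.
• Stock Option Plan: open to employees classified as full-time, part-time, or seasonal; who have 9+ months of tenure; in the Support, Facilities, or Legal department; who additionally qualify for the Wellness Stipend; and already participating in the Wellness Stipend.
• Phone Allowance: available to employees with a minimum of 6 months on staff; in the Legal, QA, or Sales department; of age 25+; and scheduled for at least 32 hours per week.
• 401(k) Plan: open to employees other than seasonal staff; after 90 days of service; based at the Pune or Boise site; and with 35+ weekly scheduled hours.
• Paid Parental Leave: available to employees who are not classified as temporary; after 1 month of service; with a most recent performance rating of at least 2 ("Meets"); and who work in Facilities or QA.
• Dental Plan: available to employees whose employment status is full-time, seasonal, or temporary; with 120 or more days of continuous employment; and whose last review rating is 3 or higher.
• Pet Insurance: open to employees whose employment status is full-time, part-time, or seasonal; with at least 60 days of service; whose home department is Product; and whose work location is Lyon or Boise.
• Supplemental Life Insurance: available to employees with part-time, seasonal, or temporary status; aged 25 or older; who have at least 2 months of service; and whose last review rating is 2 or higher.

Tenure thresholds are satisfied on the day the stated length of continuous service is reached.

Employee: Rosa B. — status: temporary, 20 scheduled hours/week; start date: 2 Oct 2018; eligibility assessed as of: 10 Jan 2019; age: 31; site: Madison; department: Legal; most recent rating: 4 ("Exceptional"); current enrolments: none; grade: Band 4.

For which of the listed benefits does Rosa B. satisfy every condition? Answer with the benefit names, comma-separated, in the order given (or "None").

Supplemental Life Insurance

Service from 2 Oct 2018 to 10 Jan 2019: 100 days.
Wellness Stipend — status temporary ✓; service 100 days < 5 years (≈1825 days) ✗ → not eligible.
Stock Option Plan — status temporary ✗ (requires full-time, part-time, or seasonal) → not eligible.
Phone Allowance — service 100 days < 6 months (≈180 days) ✗ → not eligible.
401(k) Plan — status temporary ✓ (not excluded); service 100 days ≥ 90 days ✓; site Madison ✗ (not Pune or Boise) → not eligible.
Paid Parental Leave — status temporary ✗ (excluded) → not eligible.
Dental Plan — status temporary ✓; service 100 days < 120 days ✗ → not eligible.
Pet Insurance — status temporary ✗ (requires full-time, part-time, or seasonal) → not eligible.
Supplemental Life Insurance — status temporary ✓; age 31 ≥ 25 ✓; service 100 days ≥ 2 months (≈60 days) ✓; rating 4 ≥ 2 ✓ → eligible.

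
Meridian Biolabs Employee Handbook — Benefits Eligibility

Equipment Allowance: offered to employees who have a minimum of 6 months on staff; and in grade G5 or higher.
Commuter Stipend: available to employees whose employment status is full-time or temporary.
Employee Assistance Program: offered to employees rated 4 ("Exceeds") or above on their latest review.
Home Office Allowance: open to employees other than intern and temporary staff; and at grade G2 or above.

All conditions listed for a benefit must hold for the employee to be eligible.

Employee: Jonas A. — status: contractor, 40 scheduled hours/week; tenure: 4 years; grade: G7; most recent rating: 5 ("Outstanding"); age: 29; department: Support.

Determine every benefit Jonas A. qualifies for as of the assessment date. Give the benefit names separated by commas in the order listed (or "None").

Equipment Allowance — service 4 years ≥ 6 months (≈180 days) ✓; grade G7 ≥ G5 ✓ → eligible.
Commuter Stipend — status contractor ✗ (requires full-time or temporary) → not eligible.
Employee Assistance Program — rating 5 ≥ 4 ✓ → eligible.
Home Office Allowance — status contractor ✓ (not excluded); grade G7 ≥ G2 ✓ → eligible.

Equipment Allowance, Employee Assistance Program, Home Office Allowance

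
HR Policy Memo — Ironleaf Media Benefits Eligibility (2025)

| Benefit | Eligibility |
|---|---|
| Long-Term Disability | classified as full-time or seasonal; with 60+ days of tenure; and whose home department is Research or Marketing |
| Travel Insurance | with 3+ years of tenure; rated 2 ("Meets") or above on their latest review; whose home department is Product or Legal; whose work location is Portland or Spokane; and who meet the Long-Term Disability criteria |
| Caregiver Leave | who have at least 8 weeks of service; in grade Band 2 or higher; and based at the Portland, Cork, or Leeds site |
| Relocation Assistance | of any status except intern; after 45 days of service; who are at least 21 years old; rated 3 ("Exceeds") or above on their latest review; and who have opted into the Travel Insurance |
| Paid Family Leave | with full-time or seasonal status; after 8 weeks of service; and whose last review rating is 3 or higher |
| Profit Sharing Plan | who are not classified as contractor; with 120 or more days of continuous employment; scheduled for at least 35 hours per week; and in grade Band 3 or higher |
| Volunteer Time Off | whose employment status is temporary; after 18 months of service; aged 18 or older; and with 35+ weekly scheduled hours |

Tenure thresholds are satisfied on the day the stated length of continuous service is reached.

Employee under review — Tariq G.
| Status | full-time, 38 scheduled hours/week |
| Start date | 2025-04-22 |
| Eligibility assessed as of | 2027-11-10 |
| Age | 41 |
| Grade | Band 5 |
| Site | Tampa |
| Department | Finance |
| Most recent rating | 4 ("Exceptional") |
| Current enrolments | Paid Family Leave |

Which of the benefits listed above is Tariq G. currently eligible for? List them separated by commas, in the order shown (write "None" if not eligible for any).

Paid Family Leave, Profit Sharing Plan

Service from 2025-04-22 to 2027-11-10: 932 days.
Long-Term Disability — status full-time ✓; service 932 days ≥ 60 days ✓; dept Finance ✗ → not eligible.
Travel Insurance — service 932 days < 3 years (≈1095 days) ✗ → not eligible.
Caregiver Leave — service 932 days ≥ 8 weeks (≈56 days) ✓; grade Band 5 ≥ Band 2 ✓; site Tampa ✗ (not Portland, Cork, or Leeds) → not eligible.
Relocation Assistance — status full-time ✓ (not excluded); service 932 days ≥ 45 days ✓; age 41 ≥ 21 ✓; rating 4 ≥ 3 ✓; not enrolled in Travel Insurance ✗ → not eligible.
Paid Family Leave — status full-time ✓; service 932 days ≥ 8 weeks (≈56 days) ✓; rating 4 ≥ 3 ✓ → eligible.
Profit Sharing Plan — status full-time ✓ (not excluded); service 932 days ≥ 120 days ✓; 38 hrs/wk ≥ 35 ✓; grade Band 5 ≥ Band 3 ✓ → eligible.
Volunteer Time Off — status full-time ✗ (requires temporary) → not eligible.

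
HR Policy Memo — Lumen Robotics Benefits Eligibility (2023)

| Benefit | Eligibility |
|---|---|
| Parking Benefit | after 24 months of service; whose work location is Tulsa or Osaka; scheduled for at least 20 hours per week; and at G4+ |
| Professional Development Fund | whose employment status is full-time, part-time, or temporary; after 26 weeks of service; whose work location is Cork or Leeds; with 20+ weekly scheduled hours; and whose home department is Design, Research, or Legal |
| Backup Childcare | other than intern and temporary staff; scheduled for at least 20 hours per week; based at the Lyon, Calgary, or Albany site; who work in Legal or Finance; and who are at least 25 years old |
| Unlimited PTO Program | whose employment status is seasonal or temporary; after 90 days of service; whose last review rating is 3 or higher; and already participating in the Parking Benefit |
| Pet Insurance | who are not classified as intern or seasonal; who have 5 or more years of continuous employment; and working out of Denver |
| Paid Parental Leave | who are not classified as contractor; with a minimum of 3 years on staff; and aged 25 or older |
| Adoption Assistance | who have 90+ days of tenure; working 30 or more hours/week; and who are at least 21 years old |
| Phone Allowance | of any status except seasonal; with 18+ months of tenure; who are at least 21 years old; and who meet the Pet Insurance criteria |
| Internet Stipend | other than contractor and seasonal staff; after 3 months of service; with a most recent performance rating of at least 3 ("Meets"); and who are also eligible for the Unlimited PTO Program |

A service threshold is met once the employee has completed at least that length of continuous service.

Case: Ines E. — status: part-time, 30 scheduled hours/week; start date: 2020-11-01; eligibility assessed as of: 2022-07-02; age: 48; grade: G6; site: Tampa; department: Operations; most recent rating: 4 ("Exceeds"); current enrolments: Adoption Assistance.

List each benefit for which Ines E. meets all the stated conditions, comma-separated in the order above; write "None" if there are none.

Service from 2020-11-01 to 2022-07-02: 608 days.
Parking Benefit — service 608 days < 24 months (≈720 days) ✗ → not eligible.
Professional Development Fund — status part-time ✓; service 608 days ≥ 26 weeks (≈182 days) ✓; site Tampa ✗ (not Cork or Leeds) → not eligible.
Backup Childcare — status part-time ✓ (not excluded); 30 hrs/wk ≥ 20 ✓; site Tampa ✗ (not Lyon, Calgary, or Albany) → not eligible.
Unlimited PTO Program — status part-time ✗ (requires seasonal or temporary) → not eligible.
Pet Insurance — status part-time ✓ (not excluded); service 608 days < 5 years (≈1825 days) ✗ → not eligible.
Paid Parental Leave — status part-time ✓ (not excluded); service 608 days < 3 years (≈1095 days) ✗ → not eligible.
Adoption Assistance — service 608 days ≥ 90 days ✓; 30 hrs/wk ≥ 30 ✓; age 48 ≥ 21 ✓ → eligible.
Phone Allowance — status part-time ✓ (not excluded); service 608 days ≥ 18 months (≈540 days) ✓; age 48 ≥ 21 ✓; not eligible for Pet Insurance ✗ → not eligible.
Internet Stipend — status part-time ✓ (not excluded); service 608 days ≥ 3 months (≈90 days) ✓; rating 4 ≥ 3 ✓; not eligible for Unlimited PTO Program ✗ → not eligible.

Adoption Assistance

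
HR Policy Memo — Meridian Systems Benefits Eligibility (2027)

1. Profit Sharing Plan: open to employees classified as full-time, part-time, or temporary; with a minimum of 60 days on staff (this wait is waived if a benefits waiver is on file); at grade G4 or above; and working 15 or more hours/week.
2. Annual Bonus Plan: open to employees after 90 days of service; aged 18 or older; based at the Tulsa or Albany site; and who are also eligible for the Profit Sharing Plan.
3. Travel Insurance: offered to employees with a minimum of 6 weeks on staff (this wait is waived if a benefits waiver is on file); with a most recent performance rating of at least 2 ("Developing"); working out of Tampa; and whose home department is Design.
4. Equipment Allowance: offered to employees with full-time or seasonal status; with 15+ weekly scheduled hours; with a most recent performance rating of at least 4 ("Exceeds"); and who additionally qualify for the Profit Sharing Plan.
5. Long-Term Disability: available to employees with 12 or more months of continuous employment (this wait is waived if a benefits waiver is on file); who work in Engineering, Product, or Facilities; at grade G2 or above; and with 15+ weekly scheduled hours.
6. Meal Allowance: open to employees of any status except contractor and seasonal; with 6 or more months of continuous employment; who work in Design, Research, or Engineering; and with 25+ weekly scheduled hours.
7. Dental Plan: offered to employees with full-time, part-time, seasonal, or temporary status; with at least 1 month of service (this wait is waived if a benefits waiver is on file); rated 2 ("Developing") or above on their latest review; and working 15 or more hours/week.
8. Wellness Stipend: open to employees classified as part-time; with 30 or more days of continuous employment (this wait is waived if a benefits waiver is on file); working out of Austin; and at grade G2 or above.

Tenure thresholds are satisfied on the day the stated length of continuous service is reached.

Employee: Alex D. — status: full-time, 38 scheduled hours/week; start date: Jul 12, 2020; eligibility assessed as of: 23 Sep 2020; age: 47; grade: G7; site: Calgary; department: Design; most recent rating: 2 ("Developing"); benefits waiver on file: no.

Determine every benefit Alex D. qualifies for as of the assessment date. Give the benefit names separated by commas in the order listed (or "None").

Profit Sharing Plan, Dental Plan

Service from Jul 12, 2020 to 23 Sep 2020: 73 days.
Profit Sharing Plan — status full-time ✓; no waiver, service 73 days ≥ 60 days ✓; grade G7 ≥ G4 ✓; 38 hrs/wk ≥ 15 ✓ → eligible.
Annual Bonus Plan — service 73 days < 90 days ✗ → not eligible.
Travel Insurance — no waiver, service 73 days ≥ 6 weeks (≈42 days) ✓; rating 2 ≥ 2 ✓; site Calgary ✗ (not Tampa) → not eligible.
Equipment Allowance — status full-time ✓; 38 hrs/wk ≥ 15 ✓; rating 2 < 4 ✗ → not eligible.
Long-Term Disability — no waiver, service 73 days < 12 months (≈360 days) ✗ → not eligible.
Meal Allowance — status full-time ✓ (not excluded); service 73 days < 6 months (≈180 days) ✗ → not eligible.
Dental Plan — status full-time ✓; no waiver, service 73 days ≥ 1 month (≈30 days) ✓; rating 2 ≥ 2 ✓; 38 hrs/wk ≥ 15 ✓ → eligible.
Wellness Stipend — status full-time ✗ (requires part-time) → not eligible.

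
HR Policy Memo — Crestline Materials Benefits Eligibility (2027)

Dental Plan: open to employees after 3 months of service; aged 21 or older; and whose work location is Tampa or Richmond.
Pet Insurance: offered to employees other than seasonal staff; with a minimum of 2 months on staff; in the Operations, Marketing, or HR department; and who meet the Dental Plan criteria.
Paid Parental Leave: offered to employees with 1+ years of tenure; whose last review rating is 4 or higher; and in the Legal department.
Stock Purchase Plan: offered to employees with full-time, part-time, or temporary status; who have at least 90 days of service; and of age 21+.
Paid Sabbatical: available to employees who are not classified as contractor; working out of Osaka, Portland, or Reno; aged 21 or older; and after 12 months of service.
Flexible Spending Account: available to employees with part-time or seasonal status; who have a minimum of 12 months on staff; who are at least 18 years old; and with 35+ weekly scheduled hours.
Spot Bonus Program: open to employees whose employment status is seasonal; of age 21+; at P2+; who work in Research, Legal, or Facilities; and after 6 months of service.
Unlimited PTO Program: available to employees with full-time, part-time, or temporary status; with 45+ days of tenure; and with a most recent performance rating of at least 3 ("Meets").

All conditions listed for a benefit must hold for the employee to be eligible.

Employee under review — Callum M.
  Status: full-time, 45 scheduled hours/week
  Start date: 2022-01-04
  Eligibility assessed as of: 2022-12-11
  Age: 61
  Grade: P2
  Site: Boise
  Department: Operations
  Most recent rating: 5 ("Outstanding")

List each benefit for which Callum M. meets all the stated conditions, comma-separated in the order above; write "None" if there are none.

Service from 2022-01-04 to 2022-12-11: 341 days.
Dental Plan — service 341 days ≥ 3 months (≈90 days) ✓; age 61 ≥ 21 ✓; site Boise ✗ (not Tampa or Richmond) → not eligible.
Pet Insurance — status full-time ✓ (not excluded); service 341 days ≥ 2 months (≈60 days) ✓; dept Operations ✓; not eligible for Dental Plan ✗ → not eligible.
Paid Parental Leave — service 341 days < 1 year (≈365 days) ✗ → not eligible.
Stock Purchase Plan — status full-time ✓; service 341 days ≥ 90 days ✓; age 61 ≥ 21 ✓ → eligible.
Paid Sabbatical — status full-time ✓ (not excluded); site Boise ✗ (not Osaka, Portland, or Reno) → not eligible.
Flexible Spending Account — status full-time ✗ (requires part-time or seasonal) → not eligible.
Spot Bonus Program — status full-time ✗ (requires seasonal) → not eligible.
Unlimited PTO Program — status full-time ✓; service 341 days ≥ 45 days ✓; rating 5 ≥ 3 ✓ → eligible.

Stock Purchase Plan, Unlimited PTO Program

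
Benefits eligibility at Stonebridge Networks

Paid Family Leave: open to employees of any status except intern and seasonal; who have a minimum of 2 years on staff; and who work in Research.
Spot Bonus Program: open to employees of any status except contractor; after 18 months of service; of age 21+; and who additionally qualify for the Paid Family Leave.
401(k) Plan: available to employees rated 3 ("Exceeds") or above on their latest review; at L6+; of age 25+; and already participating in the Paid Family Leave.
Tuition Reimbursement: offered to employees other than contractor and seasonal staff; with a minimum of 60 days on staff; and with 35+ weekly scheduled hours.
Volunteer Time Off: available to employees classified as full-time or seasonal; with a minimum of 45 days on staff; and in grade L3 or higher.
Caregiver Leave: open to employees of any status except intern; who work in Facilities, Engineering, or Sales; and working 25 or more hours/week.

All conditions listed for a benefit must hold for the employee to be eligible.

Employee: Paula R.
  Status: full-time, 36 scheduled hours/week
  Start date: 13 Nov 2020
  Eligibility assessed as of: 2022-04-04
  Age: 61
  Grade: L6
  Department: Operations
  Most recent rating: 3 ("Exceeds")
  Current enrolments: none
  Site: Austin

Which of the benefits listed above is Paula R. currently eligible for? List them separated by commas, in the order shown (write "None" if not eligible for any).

Tuition Reimbursement, Volunteer Time Off

Service from 13 Nov 2020 to 2022-04-04: 507 days.
Paid Family Leave — status full-time ✓ (not excluded); service 507 days < 2 years (≈730 days) ✗ → not eligible.
Spot Bonus Program — status full-time ✓ (not excluded); service 507 days < 18 months (≈540 days) ✗ → not eligible.
401(k) Plan — rating 3 ≥ 3 ✓; grade L6 ≥ L6 ✓; age 61 ≥ 25 ✓; not enrolled in Paid Family Leave ✗ → not eligible.
Tuition Reimbursement — status full-time ✓ (not excluded); service 507 days ≥ 60 days ✓; 36 hrs/wk ≥ 35 ✓ → eligible.
Volunteer Time Off — status full-time ✓; service 507 days ≥ 45 days ✓; grade L6 ≥ L3 ✓ → eligible.
Caregiver Leave — status full-time ✓ (not excluded); dept Operations ✗ → not eligible.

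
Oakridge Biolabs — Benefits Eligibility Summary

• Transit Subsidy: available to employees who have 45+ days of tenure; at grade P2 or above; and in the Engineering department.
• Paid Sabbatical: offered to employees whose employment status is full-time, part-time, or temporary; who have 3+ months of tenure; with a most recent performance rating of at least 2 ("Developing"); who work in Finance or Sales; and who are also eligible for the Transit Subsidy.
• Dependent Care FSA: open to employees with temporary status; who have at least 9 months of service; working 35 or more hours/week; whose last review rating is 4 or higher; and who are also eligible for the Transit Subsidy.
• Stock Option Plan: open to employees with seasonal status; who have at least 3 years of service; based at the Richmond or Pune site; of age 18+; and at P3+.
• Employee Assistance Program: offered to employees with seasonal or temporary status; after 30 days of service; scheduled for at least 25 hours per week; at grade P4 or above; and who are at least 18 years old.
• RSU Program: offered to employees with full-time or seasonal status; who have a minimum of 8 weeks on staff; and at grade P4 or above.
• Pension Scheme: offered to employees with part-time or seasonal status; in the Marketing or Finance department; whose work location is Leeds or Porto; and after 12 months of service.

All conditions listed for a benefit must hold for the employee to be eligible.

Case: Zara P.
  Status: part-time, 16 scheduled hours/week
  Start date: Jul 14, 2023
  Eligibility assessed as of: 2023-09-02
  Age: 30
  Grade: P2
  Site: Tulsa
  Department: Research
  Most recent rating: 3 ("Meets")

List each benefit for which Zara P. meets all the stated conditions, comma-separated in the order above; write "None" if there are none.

Service from Jul 14, 2023 to 2023-09-02: 50 days.
Transit Subsidy — service 50 days ≥ 45 days ✓; grade P2 ≥ P2 ✓; dept Research ✗ → not eligible.
Paid Sabbatical — status part-time ✓; service 50 days < 3 months (≈90 days) ✗ → not eligible.
Dependent Care FSA — status part-time ✗ (requires temporary) → not eligible.
Stock Option Plan — status part-time ✗ (requires seasonal) → not eligible.
Employee Assistance Program — status part-time ✗ (requires seasonal or temporary) → not eligible.
RSU Program — status part-time ✗ (requires full-time or seasonal) → not eligible.
Pension Scheme — status part-time ✓; dept Research ✗ → not eligible.

None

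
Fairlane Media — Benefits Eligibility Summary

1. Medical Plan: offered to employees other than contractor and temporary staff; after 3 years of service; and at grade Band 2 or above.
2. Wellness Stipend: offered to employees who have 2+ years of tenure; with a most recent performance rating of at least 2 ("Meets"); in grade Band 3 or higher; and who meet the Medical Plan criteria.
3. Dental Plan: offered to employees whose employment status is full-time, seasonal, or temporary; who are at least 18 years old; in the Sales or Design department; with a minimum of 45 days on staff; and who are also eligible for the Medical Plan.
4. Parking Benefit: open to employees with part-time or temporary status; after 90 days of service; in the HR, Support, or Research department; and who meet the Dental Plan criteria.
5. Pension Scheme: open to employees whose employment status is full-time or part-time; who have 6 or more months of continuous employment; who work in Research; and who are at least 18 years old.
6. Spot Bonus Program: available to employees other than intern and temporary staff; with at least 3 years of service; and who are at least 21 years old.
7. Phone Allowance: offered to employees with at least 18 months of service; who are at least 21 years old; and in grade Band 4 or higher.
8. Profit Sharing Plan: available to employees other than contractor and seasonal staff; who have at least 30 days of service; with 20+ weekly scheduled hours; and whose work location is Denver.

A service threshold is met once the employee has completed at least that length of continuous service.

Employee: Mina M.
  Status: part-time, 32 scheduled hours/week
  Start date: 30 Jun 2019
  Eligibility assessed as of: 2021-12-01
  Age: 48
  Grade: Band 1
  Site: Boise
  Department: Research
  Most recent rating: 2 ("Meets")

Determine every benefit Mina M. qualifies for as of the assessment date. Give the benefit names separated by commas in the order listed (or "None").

Pension Scheme

Service from 30 Jun 2019 to 2021-12-01: 885 days.
Medical Plan — status part-time ✓ (not excluded); service 885 days < 3 years (≈1095 days) ✗ → not eligible.
Wellness Stipend — service 885 days ≥ 2 years (≈730 days) ✓; rating 2 ≥ 2 ✓; grade Band 1 < Band 3 ✗ → not eligible.
Dental Plan — status part-time ✗ (requires full-time, seasonal, or temporary) → not eligible.
Parking Benefit — status part-time ✓; service 885 days ≥ 90 days ✓; dept Research ✓; not eligible for Dental Plan ✗ → not eligible.
Pension Scheme — status part-time ✓; service 885 days ≥ 6 months (≈180 days) ✓; dept Research ✓; age 48 ≥ 18 ✓ → eligible.
Spot Bonus Program — status part-time ✓ (not excluded); service 885 days < 3 years (≈1095 days) ✗ → not eligible.
Phone Allowance — service 885 days ≥ 18 months (≈540 days) ✓; age 48 ≥ 21 ✓; grade Band 1 < Band 4 ✗ → not eligible.
Profit Sharing Plan — status part-time ✓ (not excluded); service 885 days ≥ 30 days ✓; 32 hrs/wk ≥ 20 ✓; site Boise ✗ (not Denver) → not eligible.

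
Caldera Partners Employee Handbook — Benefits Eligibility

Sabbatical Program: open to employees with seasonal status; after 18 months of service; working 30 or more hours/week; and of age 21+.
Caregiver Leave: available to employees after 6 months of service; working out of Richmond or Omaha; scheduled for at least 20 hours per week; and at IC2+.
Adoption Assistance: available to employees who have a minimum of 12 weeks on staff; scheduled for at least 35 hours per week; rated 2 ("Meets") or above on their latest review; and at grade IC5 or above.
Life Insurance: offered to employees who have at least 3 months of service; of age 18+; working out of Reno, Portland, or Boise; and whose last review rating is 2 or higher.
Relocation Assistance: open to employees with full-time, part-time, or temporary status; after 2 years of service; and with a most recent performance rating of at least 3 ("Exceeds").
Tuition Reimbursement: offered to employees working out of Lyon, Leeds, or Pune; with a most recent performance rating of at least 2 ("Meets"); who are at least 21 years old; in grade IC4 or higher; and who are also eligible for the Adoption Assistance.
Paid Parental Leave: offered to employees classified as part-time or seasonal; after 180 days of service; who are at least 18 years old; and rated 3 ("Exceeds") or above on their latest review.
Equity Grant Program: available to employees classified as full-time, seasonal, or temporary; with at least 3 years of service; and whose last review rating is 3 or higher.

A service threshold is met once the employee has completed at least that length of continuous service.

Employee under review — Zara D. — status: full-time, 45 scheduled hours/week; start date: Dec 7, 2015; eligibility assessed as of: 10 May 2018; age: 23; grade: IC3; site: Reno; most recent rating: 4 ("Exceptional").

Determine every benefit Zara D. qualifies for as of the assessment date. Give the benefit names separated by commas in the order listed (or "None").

Life Insurance, Relocation Assistance

Service from Dec 7, 2015 to 10 May 2018: 885 days.
Sabbatical Program — status full-time ✗ (requires seasonal) → not eligible.
Caregiver Leave — service 885 days ≥ 6 months (≈180 days) ✓; site Reno ✗ (not Richmond or Omaha) → not eligible.
Adoption Assistance — service 885 days ≥ 12 weeks (≈84 days) ✓; 45 hrs/wk ≥ 35 ✓; rating 4 ≥ 2 ✓; grade IC3 < IC5 ✗ → not eligible.
Life Insurance — service 885 days ≥ 3 months (≈90 days) ✓; age 23 ≥ 18 ✓; site Reno ✓; rating 4 ≥ 2 ✓ → eligible.
Relocation Assistance — status full-time ✓; service 885 days ≥ 2 years (≈730 days) ✓; rating 4 ≥ 3 ✓ → eligible.
Tuition Reimbursement — site Reno ✗ (not Lyon, Leeds, or Pune) → not eligible.
Paid Parental Leave — status full-time ✗ (requires part-time or seasonal) → not eligible.
Equity Grant Program — status full-time ✓; service 885 days < 3 years (≈1095 days) ✗ → not eligible.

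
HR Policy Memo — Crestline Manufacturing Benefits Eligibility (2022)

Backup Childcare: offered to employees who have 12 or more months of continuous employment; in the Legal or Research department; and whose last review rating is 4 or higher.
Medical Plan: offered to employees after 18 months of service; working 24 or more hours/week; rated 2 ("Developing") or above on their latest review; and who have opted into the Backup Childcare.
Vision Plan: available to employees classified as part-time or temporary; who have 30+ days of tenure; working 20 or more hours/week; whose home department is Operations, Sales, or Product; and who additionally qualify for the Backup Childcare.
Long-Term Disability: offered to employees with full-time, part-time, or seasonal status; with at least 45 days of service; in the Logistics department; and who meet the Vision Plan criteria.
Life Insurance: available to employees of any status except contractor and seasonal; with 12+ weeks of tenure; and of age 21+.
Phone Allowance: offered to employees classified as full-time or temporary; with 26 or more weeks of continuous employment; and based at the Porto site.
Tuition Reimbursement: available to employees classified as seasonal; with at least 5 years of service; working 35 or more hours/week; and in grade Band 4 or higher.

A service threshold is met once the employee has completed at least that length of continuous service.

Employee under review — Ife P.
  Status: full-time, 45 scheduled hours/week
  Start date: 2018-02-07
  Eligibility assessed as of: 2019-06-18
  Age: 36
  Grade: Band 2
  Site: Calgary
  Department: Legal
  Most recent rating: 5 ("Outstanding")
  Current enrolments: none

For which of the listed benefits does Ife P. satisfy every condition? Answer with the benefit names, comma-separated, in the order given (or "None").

Service from 2018-02-07 to 2019-06-18: 496 days.
Backup Childcare — service 496 days ≥ 12 months (≈360 days) ✓; dept Legal ✓; rating 5 ≥ 4 ✓ → eligible.
Medical Plan — service 496 days < 18 months (≈540 days) ✗ → not eligible.
Vision Plan — status full-time ✗ (requires part-time or temporary) → not eligible.
Long-Term Disability — status full-time ✓; service 496 days ≥ 45 days ✓; dept Legal ✗ → not eligible.
Life Insurance — status full-time ✓ (not excluded); service 496 days ≥ 12 weeks (≈84 days) ✓; age 36 ≥ 21 ✓ → eligible.
Phone Allowance — status full-time ✓; service 496 days ≥ 26 weeks (≈182 days) ✓; site Calgary ✗ (not Porto) → not eligible.
Tuition Reimbursement — status full-time ✗ (requires seasonal) → not eligible.

Backup Childcare, Life Insurance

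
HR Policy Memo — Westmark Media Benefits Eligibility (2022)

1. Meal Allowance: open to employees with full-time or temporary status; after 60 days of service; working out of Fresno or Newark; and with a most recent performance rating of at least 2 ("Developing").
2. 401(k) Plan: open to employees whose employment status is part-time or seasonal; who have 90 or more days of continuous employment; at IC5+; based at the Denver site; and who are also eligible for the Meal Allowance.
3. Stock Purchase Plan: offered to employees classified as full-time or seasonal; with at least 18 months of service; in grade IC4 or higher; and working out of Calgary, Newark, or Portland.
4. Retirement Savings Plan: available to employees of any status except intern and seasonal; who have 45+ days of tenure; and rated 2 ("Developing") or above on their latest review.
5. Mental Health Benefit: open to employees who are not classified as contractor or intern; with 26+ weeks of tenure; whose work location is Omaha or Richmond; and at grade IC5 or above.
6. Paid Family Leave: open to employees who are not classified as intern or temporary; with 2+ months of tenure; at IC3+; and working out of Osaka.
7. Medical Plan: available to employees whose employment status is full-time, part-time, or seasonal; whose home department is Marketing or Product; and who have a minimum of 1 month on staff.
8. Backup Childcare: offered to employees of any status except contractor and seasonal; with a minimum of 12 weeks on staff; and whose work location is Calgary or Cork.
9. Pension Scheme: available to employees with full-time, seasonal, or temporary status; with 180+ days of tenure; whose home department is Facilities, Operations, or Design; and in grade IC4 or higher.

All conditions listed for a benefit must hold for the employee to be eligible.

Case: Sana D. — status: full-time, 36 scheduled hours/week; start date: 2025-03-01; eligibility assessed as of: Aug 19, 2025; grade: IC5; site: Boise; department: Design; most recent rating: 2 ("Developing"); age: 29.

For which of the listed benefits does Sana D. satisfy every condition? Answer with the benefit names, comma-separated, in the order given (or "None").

Retirement Savings Plan

Service from 2025-03-01 to Aug 19, 2025: 171 days.
Meal Allowance — status full-time ✓; service 171 days ≥ 60 days ✓; site Boise ✗ (not Fresno or Newark) → not eligible.
401(k) Plan — status full-time ✗ (requires part-time or seasonal) → not eligible.
Stock Purchase Plan — status full-time ✓; service 171 days < 18 months (≈540 days) ✗ → not eligible.
Retirement Savings Plan — status full-time ✓ (not excluded); service 171 days ≥ 45 days ✓; rating 2 ≥ 2 ✓ → eligible.
Mental Health Benefit — status full-time ✓ (not excluded); service 171 days < 26 weeks (≈182 days) ✗ → not eligible.
Paid Family Leave — status full-time ✓ (not excluded); service 171 days ≥ 2 months (≈60 days) ✓; grade IC5 ≥ IC3 ✓; site Boise ✗ (not Osaka) → not eligible.
Medical Plan — status full-time ✓; dept Design ✗ → not eligible.
Backup Childcare — status full-time ✓ (not excluded); service 171 days ≥ 12 weeks (≈84 days) ✓; site Boise ✗ (not Calgary or Cork) → not eligible.
Pension Scheme — status full-time ✓; service 171 days < 180 days ✗ → not eligible.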